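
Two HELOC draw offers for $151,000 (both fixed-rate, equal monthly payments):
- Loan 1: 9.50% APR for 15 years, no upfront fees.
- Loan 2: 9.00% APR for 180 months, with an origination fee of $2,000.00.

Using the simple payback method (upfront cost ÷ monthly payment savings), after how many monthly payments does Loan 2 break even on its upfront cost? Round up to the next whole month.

45 months

Loan 1: monthly rate = 9.5%/12 = 0.0079167; payment = 151,000 × 0.0079167 / (1 − (1+0.0079167)^−180) = $1,576.78.
Loan 2: monthly rate = 9%/12 = 0.0075000; payment = 151,000 × 0.0075000 / (1 − (1+0.0075000)^−180) = $1,531.54.
Monthly savings = $1,576.78 − $1,531.54 = $45.24.
Break-even = $2,000.00 / $45.24 = 44.21 → 45 months.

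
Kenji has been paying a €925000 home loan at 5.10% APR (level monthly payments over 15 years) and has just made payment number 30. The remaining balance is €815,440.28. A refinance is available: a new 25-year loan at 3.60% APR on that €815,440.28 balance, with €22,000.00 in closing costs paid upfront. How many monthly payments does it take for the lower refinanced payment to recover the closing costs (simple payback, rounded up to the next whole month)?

Current payment = 925,000 × 5.1%/12 / (1 − (1+0.0042500)^−180) = €7,363.12.
Refinanced payment = 815,440.28 × 0.0030000 / (1 − (1+0.0030000)^−300) = €4,126.15.
Monthly savings = €7,363.12 − €4,126.15 = €3,236.97.
Break-even = €22,000.00 / €3,236.97 = 6.80 → 7 months.

7 months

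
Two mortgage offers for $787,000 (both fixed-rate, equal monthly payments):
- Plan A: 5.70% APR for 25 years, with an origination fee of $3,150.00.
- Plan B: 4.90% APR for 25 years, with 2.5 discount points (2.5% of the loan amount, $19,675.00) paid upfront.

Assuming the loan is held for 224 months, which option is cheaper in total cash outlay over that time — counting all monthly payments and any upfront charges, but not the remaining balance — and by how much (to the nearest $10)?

Plan A: at 5.70% the monthly rate is 0.0047500, so the payment is 787,000 × 0.0047500 / (1 − 1.0047500^−300) = $4,927.32.
Plan B: monthly rate = 4.9%/12 = 0.0040833; payment = 787,000 × 0.0040833 / (1 − (1+0.0040833)^−300) = $4,554.99.
Over 224 months: Plan A costs 224 × $4,927.32 + $3,150.00 = $1,106,869.68; Plan B costs 224 × $4,554.99 + $19,675.00 = $1,039,992.76.
Plan B is cheaper by $1,106,869.68 − $1,039,992.76 = $66,876.92.

Plan B by $66,880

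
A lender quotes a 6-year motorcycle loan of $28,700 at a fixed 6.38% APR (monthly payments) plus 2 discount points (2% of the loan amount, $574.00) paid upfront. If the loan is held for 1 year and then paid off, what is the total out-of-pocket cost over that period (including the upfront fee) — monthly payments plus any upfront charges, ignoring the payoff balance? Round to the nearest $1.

$6,344

At 6.38% the monthly rate is 0.0053167, so the payment is 28,700 × 0.0053167 / (1 − 1.0053167^−72) = $480.81.
Total outlay = 12 × $480.81 + $574.00 = $6,343.72.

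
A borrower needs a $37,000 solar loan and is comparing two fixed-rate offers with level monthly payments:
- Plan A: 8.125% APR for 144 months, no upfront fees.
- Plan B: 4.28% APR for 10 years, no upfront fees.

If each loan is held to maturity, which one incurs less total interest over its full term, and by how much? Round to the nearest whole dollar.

Plan A: monthly rate = 8.125%/12 = 0.0067708; payment = 37,000 × 0.0067708 / (1 − (1+0.0067708)^−144) = $403.05.
Total interest on Plan A = 144 × $403.05 − $37,000 = $21,039.20.
Plan B: at 4.28% the monthly rate is 0.0035667, so the payment is 37,000 × 0.0035667 / (1 − 1.0035667^−120) = $379.55.
Total interest on Plan B = 120 × $379.55 − $37,000 = $8,546.00.
Plan B is lower by $12,493.20.

Plan B by $12,493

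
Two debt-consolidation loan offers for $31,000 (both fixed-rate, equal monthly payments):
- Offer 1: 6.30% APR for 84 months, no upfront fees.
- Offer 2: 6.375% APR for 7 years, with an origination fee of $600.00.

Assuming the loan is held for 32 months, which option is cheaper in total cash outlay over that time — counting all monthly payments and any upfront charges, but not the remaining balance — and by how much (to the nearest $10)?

Offer 1: monthly rate = 6.3%/12 = 0.0052500; payment = 31,000 × 0.0052500 / (1 − (1+0.0052500)^−84) = $457.34.
Offer 2: monthly rate = 6.375%/12 = 0.0053125; payment = 31,000 × 0.0053125 / (1 − (1+0.0053125)^−84) = $458.46.
Over 32 months: Offer 1 costs 32 × $457.34 = $14,634.88; Offer 2 costs 32 × $458.46 + $600.00 = $15,270.72.
Offer 1 is cheaper by $15,270.72 − $14,634.88 = $635.84.

Offer 1 by $640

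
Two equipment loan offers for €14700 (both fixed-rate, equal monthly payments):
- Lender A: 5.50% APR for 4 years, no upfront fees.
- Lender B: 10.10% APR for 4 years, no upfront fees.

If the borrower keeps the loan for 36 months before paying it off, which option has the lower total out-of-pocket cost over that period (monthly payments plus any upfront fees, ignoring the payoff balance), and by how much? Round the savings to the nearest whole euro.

Lender A by €1,140

Lender A: at 5.50% the monthly rate is 0.0045833, so the payment is 14,700 × 0.0045833 / (1 − 1.0045833^−48) = €341.87.
Lender B: at 10.10% the monthly rate is 0.0084167, so the payment is 14,700 × 0.0084167 / (1 − 1.0084167^−48) = €373.54.
Over 36 months: Lender A costs 36 × €341.87 = €12,307.32; Lender B costs 36 × €373.54 = €13,447.44.
Lender A is cheaper by €13,447.44 − €12,307.32 = €1,140.12.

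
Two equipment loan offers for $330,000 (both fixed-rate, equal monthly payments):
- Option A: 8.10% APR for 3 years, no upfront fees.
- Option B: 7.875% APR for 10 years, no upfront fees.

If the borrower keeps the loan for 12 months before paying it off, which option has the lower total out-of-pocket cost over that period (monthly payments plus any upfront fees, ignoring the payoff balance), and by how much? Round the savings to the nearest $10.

Option A: monthly rate = 8.1%/12 = 0.0067500; payment = 330,000 × 0.0067500 / (1 − (1+0.0067500)^−36) = $10,356.23.
Option B: at 7.875% the monthly rate is 0.0065625, so the payment is 330,000 × 0.0065625 / (1 − 1.0065625^−120) = $3,982.05.
Over 12 months: Option A costs 12 × $10,356.23 = $124,274.76; Option B costs 12 × $3,982.05 = $47,784.60.
Option B is cheaper by $124,274.76 − $47,784.60 = $76,490.16.

Option B by $76,490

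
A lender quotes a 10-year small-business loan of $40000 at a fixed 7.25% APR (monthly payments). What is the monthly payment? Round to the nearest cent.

Monthly rate = 7.25%/12 = 0.0060417; payment = 40,000 × 0.0060417 / (1 − (1+0.0060417)^−120) = $469.60.

$469.60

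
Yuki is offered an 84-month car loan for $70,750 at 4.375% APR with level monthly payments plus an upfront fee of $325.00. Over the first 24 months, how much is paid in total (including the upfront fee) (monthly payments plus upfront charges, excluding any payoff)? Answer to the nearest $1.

$23,829

Monthly rate = 4.375%/12 = 0.0036458; payment = 70,750 × 0.0036458 / (1 − (1+0.0036458)^−84) = $979.33.
Total outlay = 24 × $979.33 + $325.00 = $23,828.92.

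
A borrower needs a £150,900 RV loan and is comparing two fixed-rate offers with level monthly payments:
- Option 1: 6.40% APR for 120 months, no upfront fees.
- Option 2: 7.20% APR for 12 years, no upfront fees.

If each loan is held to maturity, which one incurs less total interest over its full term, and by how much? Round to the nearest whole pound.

Option 1 by £21,094

Option 1: at 6.40% the monthly rate is 0.0053333, so the payment is 150,900 × 0.0053333 / (1 − 1.0053333^−120) = £1,705.77.
Total interest on Option 1 = 120 × £1,705.77 − £150,900 = £53,792.40.
Option 2: monthly rate = 7.2%/12 = 0.0060000; payment = 150,900 × 0.0060000 / (1 − (1+0.0060000)^−144) = £1,567.96.
Total interest on Option 2 = 144 × £1,567.96 − £150,900 = £74,886.24.
Option 1 is lower by £21,093.84.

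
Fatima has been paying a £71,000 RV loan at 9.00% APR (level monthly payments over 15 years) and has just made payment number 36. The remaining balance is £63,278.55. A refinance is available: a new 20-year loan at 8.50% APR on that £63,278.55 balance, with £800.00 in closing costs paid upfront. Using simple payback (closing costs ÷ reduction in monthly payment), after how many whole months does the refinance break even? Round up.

5 months

Current payment = 71,000 × 9%/12 / (1 − (1+0.0075000)^−180) = £720.13.
Refinanced payment = 63,278.55 × 0.0070833 / (1 − (1+0.0070833)^−240) = £549.15.
Monthly savings = £720.13 − £549.15 = £170.98.
Break-even = £800.00 / £170.98 = 4.68 → 5 months.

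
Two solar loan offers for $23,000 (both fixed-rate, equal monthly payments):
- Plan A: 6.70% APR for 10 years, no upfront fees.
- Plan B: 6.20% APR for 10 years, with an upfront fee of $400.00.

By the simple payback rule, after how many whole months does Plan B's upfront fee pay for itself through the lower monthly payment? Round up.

Plan A: at 6.70% the monthly rate is 0.0055833, so the payment is 23,000 × 0.0055833 / (1 − 1.0055833^−120) = $263.51.
Plan B: monthly rate = 6.2%/12 = 0.0051667; payment = 23,000 × 0.0051667 / (1 − (1+0.0051667)^−120) = $257.66.
Monthly savings = $263.51 − $257.66 = $5.85.
Break-even = $400.00 / $5.85 = 68.38 → 69 months.

69 months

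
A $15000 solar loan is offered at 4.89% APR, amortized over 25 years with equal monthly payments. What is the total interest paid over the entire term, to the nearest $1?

$11,019

Monthly rate = 4.89%/12 = 0.0040750; payment = 15,000 × 0.0040750 / (1 − (1+0.0040750)^−300) = $86.73.
Total paid = 300 × $86.73 = $26,019.00; interest = $26,019.00 − $15,000 = $11,019.00.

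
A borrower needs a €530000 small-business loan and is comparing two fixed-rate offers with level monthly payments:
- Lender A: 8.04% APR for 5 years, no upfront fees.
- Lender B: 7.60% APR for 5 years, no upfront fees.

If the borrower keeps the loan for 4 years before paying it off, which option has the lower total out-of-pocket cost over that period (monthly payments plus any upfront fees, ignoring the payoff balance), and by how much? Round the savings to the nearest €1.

Lender A: at 8.04% the monthly rate is 0.0067000, so the payment is 530,000 × 0.0067000 / (1 − 1.0067000^−60) = €10,756.64.
Lender B: monthly rate = 7.6%/12 = 0.0063333; payment = 530,000 × 0.0063333 / (1 − (1+0.0063333)^−60) = €10,645.32.
Over 48 months: Lender A costs 48 × €10,756.64 = €516,318.72; Lender B costs 48 × €10,645.32 = €510,975.36.
Lender B is cheaper by €516,318.72 − €510,975.36 = €5,343.36.

Lender B by €5,343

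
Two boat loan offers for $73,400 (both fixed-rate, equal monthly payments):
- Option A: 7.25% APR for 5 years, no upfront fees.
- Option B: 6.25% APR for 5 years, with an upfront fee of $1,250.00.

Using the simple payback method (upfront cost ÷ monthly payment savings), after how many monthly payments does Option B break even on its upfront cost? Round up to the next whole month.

37 months

Option A: monthly rate = 7.25%/12 = 0.0060417; payment = 73,400 × 0.0060417 / (1 − (1+0.0060417)^−60) = $1,462.08.
Option B: monthly rate = 6.25%/12 = 0.0052083; payment = 73,400 × 0.0052083 / (1 − (1+0.0052083)^−60) = $1,427.58.
Monthly savings = $1,462.08 − $1,427.58 = $34.50.
Break-even = $1,250.00 / $34.50 = 36.23 → 37 months.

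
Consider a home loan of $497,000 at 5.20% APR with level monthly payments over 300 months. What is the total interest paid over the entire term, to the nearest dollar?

At 5.20% the monthly rate is 0.0043333, so the payment is 497,000 × 0.0043333 / (1 − 1.0043333^−300) = $2,963.62.
Total paid = 300 × $2,963.62 = $889,086.00; interest = $889,086.00 − $497,000 = $392,086.00.

$392,086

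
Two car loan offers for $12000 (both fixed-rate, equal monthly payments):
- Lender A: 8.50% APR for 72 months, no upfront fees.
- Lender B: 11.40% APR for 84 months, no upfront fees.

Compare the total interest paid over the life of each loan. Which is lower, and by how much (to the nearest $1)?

Lender A by $2,112

Lender A: at 8.50% the monthly rate is 0.0070833, so the payment is 12,000 × 0.0070833 / (1 − 1.0070833^−72) = $213.34.
Total interest on Lender A = 72 × $213.34 − $12,000 = $3,360.48.
Lender B: at 11.40% the monthly rate is 0.0095000, so the payment is 12,000 × 0.0095000 / (1 − 1.0095000^−84) = $208.00.
Total interest on Lender B = 84 × $208.00 − $12,000 = $5,472.00.
Lender A is lower by $2,111.52.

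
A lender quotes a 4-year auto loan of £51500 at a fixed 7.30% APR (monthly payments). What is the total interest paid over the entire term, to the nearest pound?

At 7.30% the monthly rate is 0.0060833, so the payment is 51,500 × 0.0060833 / (1 − 1.0060833^−48) = £1,240.41.
Total paid = 48 × £1,240.41 = £59,539.68; interest = £59,539.68 − £51,500 = £8,039.68.

£8,040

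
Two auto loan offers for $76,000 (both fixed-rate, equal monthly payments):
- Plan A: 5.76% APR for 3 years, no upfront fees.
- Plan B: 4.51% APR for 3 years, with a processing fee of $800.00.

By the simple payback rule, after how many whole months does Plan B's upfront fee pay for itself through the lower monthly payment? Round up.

19 months

Plan A: monthly rate = 5.76%/12 = 0.0048000; payment = 76,000 × 0.0048000 / (1 − (1+0.0048000)^−36) = $2,303.81.
Plan B: at 4.51% the monthly rate is 0.0037583, so the payment is 76,000 × 0.0037583 / (1 − 1.0037583^−36) = $2,261.11.
Monthly savings = $2,303.81 − $2,261.11 = $42.70.
Break-even = $800.00 / $42.70 = 18.74 → 19 months.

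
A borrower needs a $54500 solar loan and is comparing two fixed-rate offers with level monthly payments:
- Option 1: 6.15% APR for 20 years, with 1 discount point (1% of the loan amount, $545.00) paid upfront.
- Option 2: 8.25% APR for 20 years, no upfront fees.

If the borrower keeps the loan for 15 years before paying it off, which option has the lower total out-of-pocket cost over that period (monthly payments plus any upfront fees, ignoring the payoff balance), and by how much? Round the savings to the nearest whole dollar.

Option 1: monthly rate = 6.15%/12 = 0.0051250; payment = 54,500 × 0.0051250 / (1 − (1+0.0051250)^−240) = $395.19.
Option 2: monthly rate = 8.25%/12 = 0.0068750; payment = 54,500 × 0.0068750 / (1 − (1+0.0068750)^−240) = $464.38.
Over 180 months: Option 1 costs 180 × $395.19 + $545.00 = $71,679.20; Option 2 costs 180 × $464.38 = $83,588.40.
Option 1 is cheaper by $83,588.40 − $71,679.20 = $11,909.20.

Option 1 by $11,909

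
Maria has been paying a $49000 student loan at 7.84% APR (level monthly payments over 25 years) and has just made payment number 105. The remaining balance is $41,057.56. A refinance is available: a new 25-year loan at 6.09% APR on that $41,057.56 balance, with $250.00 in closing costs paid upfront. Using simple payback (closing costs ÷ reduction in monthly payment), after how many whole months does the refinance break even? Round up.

Current payment = 49,000 × 7.84%/12 / (1 − (1+0.0065333)^−300) = $373.01.
Refinanced payment = 41,057.56 × 0.0050750 / (1 − (1+0.0050750)^−300) = $266.80.
Monthly savings = $373.01 − $266.80 = $106.21.
Break-even = $250.00 / $106.21 = 2.35 → 3 months.

3 months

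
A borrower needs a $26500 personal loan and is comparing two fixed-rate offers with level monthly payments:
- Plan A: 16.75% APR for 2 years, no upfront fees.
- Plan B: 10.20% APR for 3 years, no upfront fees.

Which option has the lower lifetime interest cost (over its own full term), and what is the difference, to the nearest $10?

Plan A: at 16.75% the monthly rate is 0.0139583, so the payment is 26,500 × 0.0139583 / (1 − 1.0139583^−24) = $1,307.04.
Total interest on Plan A = 24 × $1,307.04 − $26,500 = $4,868.96.
Plan B: at 10.20% the monthly rate is 0.0085000, so the payment is 26,500 × 0.0085000 / (1 − 1.0085000^−36) = $857.57.
Total interest on Plan B = 36 × $857.57 − $26,500 = $4,372.52.
Plan B is lower by $496.44.

Plan B by $500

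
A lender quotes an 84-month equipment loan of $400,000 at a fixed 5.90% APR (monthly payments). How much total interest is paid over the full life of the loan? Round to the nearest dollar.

Monthly rate = 5.9%/12 = 0.0049167; payment = 400,000 × 0.0049167 / (1 − (1+0.0049167)^−84) = $5,824.26.
Total paid = 84 × $5,824.26 = $489,237.84; interest = $489,237.84 − $400,000 = $89,237.84.

$89,238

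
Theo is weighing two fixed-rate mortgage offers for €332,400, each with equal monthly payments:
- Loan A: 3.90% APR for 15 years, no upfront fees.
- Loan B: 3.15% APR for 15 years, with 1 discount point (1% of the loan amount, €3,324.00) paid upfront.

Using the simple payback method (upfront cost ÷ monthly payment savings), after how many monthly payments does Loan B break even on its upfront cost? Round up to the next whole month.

28 months

Loan A: at 3.90% the monthly rate is 0.0032500, so the payment is 332,400 × 0.0032500 / (1 − 1.0032500^−180) = €2,442.10.
Loan B: monthly rate = 3.15%/12 = 0.0026250; payment = 332,400 × 0.0026250 / (1 − (1+0.0026250)^−180) = €2,319.55.
Monthly savings = €2,442.10 − €2,319.55 = €122.55.
Break-even = €3,324.00 / €122.55 = 27.12 → 28 months.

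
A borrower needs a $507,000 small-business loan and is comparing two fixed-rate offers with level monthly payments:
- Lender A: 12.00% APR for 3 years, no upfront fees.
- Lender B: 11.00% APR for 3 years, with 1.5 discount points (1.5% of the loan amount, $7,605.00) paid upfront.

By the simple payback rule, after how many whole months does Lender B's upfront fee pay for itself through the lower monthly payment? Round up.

Lender A: monthly rate = 12%/12 = 0.0100000; payment = 507,000 × 0.0100000 / (1 − (1+0.0100000)^−36) = $16,839.66.
Lender B: at 11.00% the monthly rate is 0.0091667, so the payment is 507,000 × 0.0091667 / (1 − 1.0091667^−36) = $16,598.53.
Monthly savings = $16,839.66 − $16,598.53 = $241.13.
Break-even = $7,605.00 / $241.13 = 31.54 → 32 months.

32 months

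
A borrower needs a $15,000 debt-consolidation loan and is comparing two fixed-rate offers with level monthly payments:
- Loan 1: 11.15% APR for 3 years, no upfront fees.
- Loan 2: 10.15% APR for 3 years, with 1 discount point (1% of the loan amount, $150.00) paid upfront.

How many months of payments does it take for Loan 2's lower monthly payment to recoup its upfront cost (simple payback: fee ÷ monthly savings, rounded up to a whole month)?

22 months

Loan 1: at 11.15% the monthly rate is 0.0092917, so the payment is 15,000 × 0.0092917 / (1 − 1.0092917^−36) = $492.15.
Loan 2: at 10.15% the monthly rate is 0.0084583, so the payment is 15,000 × 0.0084583 / (1 − 1.0084583^−36) = $485.06.
Monthly savings = $492.15 − $485.06 = $7.09.
Break-even = $150.00 / $7.09 = 21.16 → 22 months.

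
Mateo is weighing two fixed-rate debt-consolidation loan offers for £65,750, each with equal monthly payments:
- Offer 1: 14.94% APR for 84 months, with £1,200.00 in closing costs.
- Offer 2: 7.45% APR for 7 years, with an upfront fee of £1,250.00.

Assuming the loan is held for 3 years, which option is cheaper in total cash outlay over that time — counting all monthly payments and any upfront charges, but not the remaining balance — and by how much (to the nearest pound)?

Offer 2 by £9,298

Offer 1: monthly rate = 14.94%/12 = 0.0124500; payment = 65,750 × 0.0124500 / (1 − (1+0.0124500)^−84) = £1,266.55.
Offer 2: monthly rate = 7.45%/12 = 0.0062083; payment = 65,750 × 0.0062083 / (1 − (1+0.0062083)^−84) = £1,006.87.
Over 36 months: Offer 1 costs 36 × £1,266.55 + £1,200.00 = £46,795.80; Offer 2 costs 36 × £1,006.87 + £1,250.00 = £37,497.32.
Offer 2 is cheaper by £46,795.80 − £37,497.32 = £9,298.48.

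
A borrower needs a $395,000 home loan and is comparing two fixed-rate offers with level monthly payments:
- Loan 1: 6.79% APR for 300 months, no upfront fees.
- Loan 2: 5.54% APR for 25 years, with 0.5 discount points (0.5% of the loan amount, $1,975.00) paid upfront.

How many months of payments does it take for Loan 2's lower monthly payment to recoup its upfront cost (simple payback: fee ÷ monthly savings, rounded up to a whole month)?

Loan 1: monthly rate = 6.79%/12 = 0.0056583; payment = 395,000 × 0.0056583 / (1 − (1+0.0056583)^−300) = $2,739.09.
Loan 2: monthly rate = 5.54%/12 = 0.0046167; payment = 395,000 × 0.0046167 / (1 − (1+0.0046167)^−300) = $2,435.09.
Monthly savings = $2,739.09 − $2,435.09 = $304.00.
Break-even = $1,975.00 / $304.00 = 6.50 → 7 months.

7 months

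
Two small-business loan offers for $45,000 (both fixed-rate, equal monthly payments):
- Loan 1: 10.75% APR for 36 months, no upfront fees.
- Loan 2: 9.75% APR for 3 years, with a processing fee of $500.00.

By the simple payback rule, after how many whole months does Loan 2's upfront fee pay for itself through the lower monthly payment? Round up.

24 months

Loan 1: at 10.75% the monthly rate is 0.0089583, so the payment is 45,000 × 0.0089583 / (1 − 1.0089583^−36) = $1,467.92.
Loan 2: monthly rate = 9.75%/12 = 0.0081250; payment = 45,000 × 0.0081250 / (1 − (1+0.0081250)^−36) = $1,446.75.
Monthly savings = $1,467.92 − $1,446.75 = $21.17.
Break-even = $500.00 / $21.17 = 23.62 → 24 months.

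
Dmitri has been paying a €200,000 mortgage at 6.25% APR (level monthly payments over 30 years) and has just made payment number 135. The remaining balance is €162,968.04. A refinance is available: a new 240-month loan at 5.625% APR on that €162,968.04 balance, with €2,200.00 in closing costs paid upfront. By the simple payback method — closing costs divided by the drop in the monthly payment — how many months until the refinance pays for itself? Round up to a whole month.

23 months

Current payment = 200,000 × 6.25%/12 / (1 − (1+0.0052083)^−360) = €1,231.43.
Refinanced payment = 162,968.04 × 0.0046875 / (1 − (1+0.0046875)^−240) = €1,132.57.
Monthly savings = €1,231.43 − €1,132.57 = €98.86.
Break-even = €2,200.00 / €98.86 = 22.25 → 23 months.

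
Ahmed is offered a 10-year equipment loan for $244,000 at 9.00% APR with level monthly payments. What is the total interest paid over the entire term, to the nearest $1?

At 9.00% the monthly rate is 0.0075000, so the payment is 244,000 × 0.0075000 / (1 − 1.0075000^−120) = $3,090.89.
Total paid = 120 × $3,090.89 = $370,906.80; interest = $370,906.80 − $244,000 = $126,906.80.

$126,907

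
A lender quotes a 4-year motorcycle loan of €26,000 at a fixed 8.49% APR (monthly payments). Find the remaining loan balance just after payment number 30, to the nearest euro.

€10,793

With monthly rate i = 8.49%/12 = 0.0070750, the balance after k of n payments is P · [(1+i)^n − (1+i)^k] / [(1+i)^n − 1].
(1+0.0070750)^48 = 1.40270751 and (1+0.0070750)^30 = 1.23553329, so the balance is 26,000 × (1.40270751 − 1.23553329) / (1.40270751 − 1) = €10,793.27.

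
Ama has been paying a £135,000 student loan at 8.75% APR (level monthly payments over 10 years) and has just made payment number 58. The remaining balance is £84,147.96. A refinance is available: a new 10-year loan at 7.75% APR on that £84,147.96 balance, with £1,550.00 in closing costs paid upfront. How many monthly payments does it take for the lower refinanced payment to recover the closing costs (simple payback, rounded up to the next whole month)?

3 months

Current payment = 135,000 × 8.75%/12 / (1 − (1+0.0072917)^−120) = £1,691.91.
Refinanced payment = 84,147.96 × 0.0064583 / (1 − (1+0.0064583)^−120) = £1,009.86.
Monthly savings = £1,691.91 − £1,009.86 = £682.05.
Break-even = £1,550.00 / £682.05 = 2.27 → 3 months.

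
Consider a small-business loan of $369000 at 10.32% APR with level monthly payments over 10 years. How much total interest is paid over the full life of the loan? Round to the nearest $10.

$224,040

Monthly rate = 10.32%/12 = 0.0086000; payment = 369,000 × 0.0086000 / (1 − (1+0.0086000)^−120) = $4,941.98.
Total paid = 120 × $4,941.98 = $593,037.60; interest = $593,037.60 − $369,000 = $224,037.60.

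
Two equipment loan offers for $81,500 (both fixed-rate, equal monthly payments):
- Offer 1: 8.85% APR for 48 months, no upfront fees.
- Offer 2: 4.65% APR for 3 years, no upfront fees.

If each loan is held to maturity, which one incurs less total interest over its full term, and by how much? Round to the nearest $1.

Offer 2 by $9,598

Offer 1: at 8.85% the monthly rate is 0.0073750, so the payment is 81,500 × 0.0073750 / (1 − 1.0073750^−48) = $2,022.33.
Total interest on Offer 1 = 48 × $2,022.33 − $81,500 = $15,571.84.
Offer 2: monthly rate = 4.65%/12 = 0.0038750; payment = 81,500 × 0.0038750 / (1 − (1+0.0038750)^−36) = $2,429.84.
Total interest on Offer 2 = 36 × $2,429.84 − $81,500 = $5,974.24.
Offer 2 is lower by $9,597.60.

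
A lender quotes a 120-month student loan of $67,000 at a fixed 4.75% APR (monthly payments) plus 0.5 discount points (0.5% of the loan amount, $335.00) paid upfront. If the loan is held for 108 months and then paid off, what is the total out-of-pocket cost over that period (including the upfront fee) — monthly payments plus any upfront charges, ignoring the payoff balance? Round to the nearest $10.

$76,200

Monthly rate = 4.75%/12 = 0.0039583; payment = 67,000 × 0.0039583 / (1 − (1+0.0039583)^−120) = $702.48.
Total outlay = 108 × $702.48 + $335.00 = $76,202.84.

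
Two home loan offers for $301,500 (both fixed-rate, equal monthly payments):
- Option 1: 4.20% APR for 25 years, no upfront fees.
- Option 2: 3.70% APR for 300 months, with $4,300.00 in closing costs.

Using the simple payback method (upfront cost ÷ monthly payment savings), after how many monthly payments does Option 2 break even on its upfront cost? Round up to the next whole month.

52 months

Option 1: monthly rate = 4.2%/12 = 0.0035000; payment = 301,500 × 0.0035000 / (1 − (1+0.0035000)^−300) = $1,624.91.
Option 2: at 3.70% the monthly rate is 0.0030833, so the payment is 301,500 × 0.0030833 / (1 − 1.0030833^−300) = $1,541.91.
Monthly savings = $1,624.91 − $1,541.91 = $83.00.
Break-even = $4,300.00 / $83.00 = 51.81 → 52 months.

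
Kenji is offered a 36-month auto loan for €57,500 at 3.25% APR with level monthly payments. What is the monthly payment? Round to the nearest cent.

€1,678.51

At 3.25% the monthly rate is 0.0027083, so the payment is 57,500 × 0.0027083 / (1 − 1.0027083^−36) = €1,678.51.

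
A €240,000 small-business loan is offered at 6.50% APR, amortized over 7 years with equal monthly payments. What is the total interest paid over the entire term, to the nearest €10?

€59,360

Monthly rate = 6.5%/12 = 0.0054167; payment = 240,000 × 0.0054167 / (1 − (1+0.0054167)^−84) = €3,563.86.
Total paid = 84 × €3,563.86 = €299,364.24; interest = €299,364.24 − €240,000 = €59,364.24.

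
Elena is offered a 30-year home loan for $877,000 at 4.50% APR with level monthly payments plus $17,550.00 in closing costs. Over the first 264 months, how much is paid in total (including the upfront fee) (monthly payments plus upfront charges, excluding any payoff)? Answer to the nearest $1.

At 4.50% the monthly rate is 0.0037500, so the payment is 877,000 × 0.0037500 / (1 − 1.0037500^−360) = $4,443.63.
Total outlay = 264 × $4,443.63 + $17,550.00 = $1,190,668.32.

$1,190,668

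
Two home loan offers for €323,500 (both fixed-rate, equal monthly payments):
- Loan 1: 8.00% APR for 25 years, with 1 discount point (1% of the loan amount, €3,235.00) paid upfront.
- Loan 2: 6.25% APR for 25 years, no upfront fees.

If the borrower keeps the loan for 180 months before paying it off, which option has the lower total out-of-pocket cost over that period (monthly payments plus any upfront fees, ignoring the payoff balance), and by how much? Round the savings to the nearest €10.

Loan 1: at 8.00% the monthly rate is 0.0066667, so the payment is 323,500 × 0.0066667 / (1 − 1.0066667^−300) = €2,496.83.
Loan 2: at 6.25% the monthly rate is 0.0052083, so the payment is 323,500 × 0.0052083 / (1 − 1.0052083^−300) = €2,134.03.
Over 180 months: Loan 1 costs 180 × €2,496.83 + €3,235.00 = €452,664.40; Loan 2 costs 180 × €2,134.03 = €384,125.40.
Loan 2 is cheaper by €452,664.40 − €384,125.40 = €68,539.00.

Loan 2 by €68,540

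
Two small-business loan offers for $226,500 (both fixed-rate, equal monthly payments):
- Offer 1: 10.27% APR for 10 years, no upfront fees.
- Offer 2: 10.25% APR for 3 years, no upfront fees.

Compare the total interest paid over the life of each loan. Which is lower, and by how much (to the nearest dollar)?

Offer 2 by $99,197

Offer 1: at 10.27% the monthly rate is 0.0085583, so the payment is 226,500 × 0.0085583 / (1 − 1.0085583^−120) = $3,027.18.
Total interest on Offer 1 = 120 × $3,027.18 − $226,500 = $136,761.60.
Offer 2: at 10.25% the monthly rate is 0.0085417, so the payment is 226,500 × 0.0085417 / (1 − 1.0085417^−36) = $7,335.13.
Total interest on Offer 2 = 36 × $7,335.13 − $226,500 = $37,564.68.
Offer 2 is lower by $99,196.92.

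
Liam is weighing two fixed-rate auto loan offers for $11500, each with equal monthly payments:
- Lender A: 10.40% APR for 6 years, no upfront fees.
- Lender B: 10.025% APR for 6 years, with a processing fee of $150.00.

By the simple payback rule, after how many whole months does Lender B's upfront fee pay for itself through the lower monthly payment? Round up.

Lender A: at 10.40% the monthly rate is 0.0086667, so the payment is 11,500 × 0.0086667 / (1 − 1.0086667^−72) = $215.37.
Lender B: monthly rate = 10.025%/12 = 0.0083542; payment = 11,500 × 0.0083542 / (1 − (1+0.0083542)^−72) = $213.19.
Monthly savings = $215.37 − $213.19 = $2.18.
Break-even = $150.00 / $2.18 = 68.81 → 69 months.

69 months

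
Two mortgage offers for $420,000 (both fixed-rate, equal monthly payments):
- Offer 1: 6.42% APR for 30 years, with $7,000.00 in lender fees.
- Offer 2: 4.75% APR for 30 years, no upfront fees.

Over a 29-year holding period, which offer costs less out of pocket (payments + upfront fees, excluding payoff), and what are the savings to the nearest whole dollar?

Offer 1: at 6.42% the monthly rate is 0.0053500, so the payment is 420,000 × 0.0053500 / (1 − 1.0053500^−360) = $2,632.63.
Offer 2: at 4.75% the monthly rate is 0.0039583, so the payment is 420,000 × 0.0039583 / (1 − 1.0039583^−360) = $2,190.92.
Over 348 months: Offer 1 costs 348 × $2,632.63 + $7,000.00 = $923,155.24; Offer 2 costs 348 × $2,190.92 = $762,440.16.
Offer 2 is cheaper by $923,155.24 − $762,440.16 = $160,715.08.

Offer 2 by $160,715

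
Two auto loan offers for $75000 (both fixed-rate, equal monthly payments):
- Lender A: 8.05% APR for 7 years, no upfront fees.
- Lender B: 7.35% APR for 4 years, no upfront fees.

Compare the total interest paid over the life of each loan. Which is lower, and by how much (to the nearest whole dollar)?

Lender A: monthly rate = 8.05%/12 = 0.0067083; payment = 75,000 × 0.0067083 / (1 − (1+0.0067083)^−84) = $1,170.84.
Total interest on Lender A = 84 × $1,170.84 − $75,000 = $23,350.56.
Lender B: at 7.35% the monthly rate is 0.0061250, so the payment is 75,000 × 0.0061250 / (1 − 1.0061250^−48) = $1,808.17.
Total interest on Lender B = 48 × $1,808.17 − $75,000 = $11,792.16.
Lender B is lower by $11,558.40.

Lender B by $11,558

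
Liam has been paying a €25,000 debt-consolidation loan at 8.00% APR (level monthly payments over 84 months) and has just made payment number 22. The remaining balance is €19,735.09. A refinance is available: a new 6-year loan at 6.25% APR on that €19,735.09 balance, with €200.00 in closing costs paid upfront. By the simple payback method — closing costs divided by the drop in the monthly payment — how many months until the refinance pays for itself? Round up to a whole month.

Current payment = 25,000 × 8%/12 / (1 − (1+0.0066667)^−84) = €389.66.
Refinanced payment = 19,735.09 × 0.0052083 / (1 − (1+0.0052083)^−72) = €329.40.
Monthly savings = €389.66 − €329.40 = €60.26.
Break-even = €200.00 / €60.26 = 3.32 → 4 months.

4 months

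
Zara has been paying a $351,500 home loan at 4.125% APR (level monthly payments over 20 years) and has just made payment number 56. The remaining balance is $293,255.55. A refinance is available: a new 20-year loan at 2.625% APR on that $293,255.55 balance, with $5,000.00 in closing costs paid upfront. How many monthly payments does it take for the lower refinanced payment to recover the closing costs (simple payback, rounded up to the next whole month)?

9 months

Current payment = 351,500 × 4.125%/12 / (1 − (1+0.0034375)^−240) = $2,153.24.
Refinanced payment = 293,255.55 × 0.0021875 / (1 − (1+0.0021875)^−240) = $1,571.89.
Monthly savings = $2,153.24 − $1,571.89 = $581.35.
Break-even = $5,000.00 / $581.35 = 8.60 → 9 months.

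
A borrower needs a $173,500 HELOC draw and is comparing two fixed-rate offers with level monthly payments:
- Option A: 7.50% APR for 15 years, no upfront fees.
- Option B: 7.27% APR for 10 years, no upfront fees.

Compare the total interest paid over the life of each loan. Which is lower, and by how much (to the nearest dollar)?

Option A: at 7.50% the monthly rate is 0.0062500, so the payment is 173,500 × 0.0062500 / (1 − 1.0062500^−180) = $1,608.37.
Total interest on Option A = 180 × $1,608.37 − $173,500 = $116,006.60.
Option B: monthly rate = 7.27%/12 = 0.0060583; payment = 173,500 × 0.0060583 / (1 − (1+0.0060583)^−120) = $2,038.71.
Total interest on Option B = 120 × $2,038.71 − $173,500 = $71,145.20.
Option B is lower by $44,861.40.

Option B by $44,861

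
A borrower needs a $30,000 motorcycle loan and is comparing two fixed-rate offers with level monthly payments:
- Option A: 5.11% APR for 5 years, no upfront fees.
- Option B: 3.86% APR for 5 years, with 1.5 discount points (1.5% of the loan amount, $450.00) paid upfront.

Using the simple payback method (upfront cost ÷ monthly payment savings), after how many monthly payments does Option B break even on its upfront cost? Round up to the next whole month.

27 months

Option A: monthly rate = 5.11%/12 = 0.0042583; payment = 30,000 × 0.0042583 / (1 − (1+0.0042583)^−60) = $567.65.
Option B: at 3.86% the monthly rate is 0.0032167, so the payment is 30,000 × 0.0032167 / (1 − 1.0032167^−60) = $550.60.
Monthly savings = $567.65 − $550.60 = $17.05.
Break-even = $450.00 / $17.05 = 26.39 → 27 months.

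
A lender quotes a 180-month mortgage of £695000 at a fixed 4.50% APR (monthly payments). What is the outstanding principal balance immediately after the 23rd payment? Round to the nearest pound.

£630,019

With monthly rate i = 4.5%/12 = 0.0037500, the balance after k of n payments is P · [(1+i)^n − (1+i)^k] / [(1+i)^n − 1].
(1+0.0037500)^180 = 1.96155501 and (1+0.0037500)^23 = 1.08990298, so the balance is 695,000 × (1.96155501 − 1.08990298) / (1.96155501 − 1) = £630,019.24.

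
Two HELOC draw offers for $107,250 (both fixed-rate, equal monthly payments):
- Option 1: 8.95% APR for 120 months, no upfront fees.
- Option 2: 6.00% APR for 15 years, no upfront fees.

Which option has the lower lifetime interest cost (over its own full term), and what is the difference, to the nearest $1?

Option 1 by $223

Option 1: at 8.95% the monthly rate is 0.0074583, so the payment is 107,250 × 0.0074583 / (1 − 1.0074583^−120) = $1,355.70.
Total interest on Option 1 = 120 × $1,355.70 − $107,250 = $55,434.00.
Option 2: monthly rate = 6%/12 = 0.0050000; payment = 107,250 × 0.0050000 / (1 − (1+0.0050000)^−180) = $905.04.
Total interest on Option 2 = 180 × $905.04 − $107,250 = $55,657.20.
Option 1 is lower by $223.20.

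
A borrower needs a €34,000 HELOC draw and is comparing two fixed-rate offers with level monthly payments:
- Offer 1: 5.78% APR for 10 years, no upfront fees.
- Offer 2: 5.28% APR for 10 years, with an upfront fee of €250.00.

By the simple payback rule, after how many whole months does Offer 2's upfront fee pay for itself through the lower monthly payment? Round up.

Offer 1: monthly rate = 5.78%/12 = 0.0048167; payment = 34,000 × 0.0048167 / (1 − (1+0.0048167)^−120) = €373.72.
Offer 2: at 5.28% the monthly rate is 0.0044000, so the payment is 34,000 × 0.0044000 / (1 − 1.0044000^−120) = €365.29.
Monthly savings = €373.72 − €365.29 = €8.43.
Break-even = €250.00 / €8.43 = 29.66 → 30 months.

30 months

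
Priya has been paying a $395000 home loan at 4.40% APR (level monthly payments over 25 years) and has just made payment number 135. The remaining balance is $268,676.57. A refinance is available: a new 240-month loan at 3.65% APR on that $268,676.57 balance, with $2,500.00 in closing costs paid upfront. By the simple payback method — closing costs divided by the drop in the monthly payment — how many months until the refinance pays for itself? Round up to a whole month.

5 months

Current payment = 395,000 × 4.4%/12 / (1 − (1+0.0036667)^−300) = $2,173.18.
Refinanced payment = 268,676.57 × 0.0030417 / (1 − (1+0.0030417)^−240) = $1,579.00.
Monthly savings = $2,173.18 − $1,579.00 = $594.18.
Break-even = $2,500.00 / $594.18 = 4.21 → 5 months.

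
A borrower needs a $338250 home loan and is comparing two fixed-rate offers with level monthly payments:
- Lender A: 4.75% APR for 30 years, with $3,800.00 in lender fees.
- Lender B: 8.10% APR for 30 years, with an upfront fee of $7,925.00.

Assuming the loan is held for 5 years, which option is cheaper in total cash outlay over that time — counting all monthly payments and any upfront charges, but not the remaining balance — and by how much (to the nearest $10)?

Lender A: at 4.75% the monthly rate is 0.0039583, so the payment is 338,250 × 0.0039583 / (1 − 1.0039583^−360) = $1,764.47.
Lender B: at 8.10% the monthly rate is 0.0067500, so the payment is 338,250 × 0.0067500 / (1 − 1.0067500^−360) = $2,505.58.
Over 60 months: Lender A costs 60 × $1,764.47 + $3,800.00 = $109,668.20; Lender B costs 60 × $2,505.58 + $7,925.00 = $158,259.80.
Lender A is cheaper by $158,259.80 − $109,668.20 = $48,591.60.

Lender A by $48,590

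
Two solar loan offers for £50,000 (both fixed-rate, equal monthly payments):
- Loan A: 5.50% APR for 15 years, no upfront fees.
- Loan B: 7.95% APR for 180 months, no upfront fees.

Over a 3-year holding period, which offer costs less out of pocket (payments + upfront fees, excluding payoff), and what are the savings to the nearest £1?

Loan A: monthly rate = 5.5%/12 = 0.0045833; payment = 50,000 × 0.0045833 / (1 − (1+0.0045833)^−180) = £408.54.
Loan B: at 7.95% the monthly rate is 0.0066250, so the payment is 50,000 × 0.0066250 / (1 − 1.0066250^−180) = £476.38.
Over 36 months: Loan A costs 36 × £408.54 = £14,707.44; Loan B costs 36 × £476.38 = £17,149.68.
Loan A is cheaper by £17,149.68 − £14,707.44 = £2,442.24.

Loan A by £2,442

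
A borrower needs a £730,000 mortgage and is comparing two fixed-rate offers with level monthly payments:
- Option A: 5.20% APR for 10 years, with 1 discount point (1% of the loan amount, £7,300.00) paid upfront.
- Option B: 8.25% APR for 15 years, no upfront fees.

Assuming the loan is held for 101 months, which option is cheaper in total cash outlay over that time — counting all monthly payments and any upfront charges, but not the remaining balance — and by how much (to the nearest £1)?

Option B by £81,264

Option A: at 5.20% the monthly rate is 0.0043333, so the payment is 730,000 × 0.0043333 / (1 − 1.0043333^−120) = £7,814.34.
Option B: monthly rate = 8.25%/12 = 0.0068750; payment = 730,000 × 0.0068750 / (1 − (1+0.0068750)^−180) = £7,082.02.
Over 101 months: Option A costs 101 × £7,814.34 + £7,300.00 = £796,548.34; Option B costs 101 × £7,082.02 = £715,284.02.
Option B is cheaper by £796,548.34 − £715,284.02 = £81,264.32.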